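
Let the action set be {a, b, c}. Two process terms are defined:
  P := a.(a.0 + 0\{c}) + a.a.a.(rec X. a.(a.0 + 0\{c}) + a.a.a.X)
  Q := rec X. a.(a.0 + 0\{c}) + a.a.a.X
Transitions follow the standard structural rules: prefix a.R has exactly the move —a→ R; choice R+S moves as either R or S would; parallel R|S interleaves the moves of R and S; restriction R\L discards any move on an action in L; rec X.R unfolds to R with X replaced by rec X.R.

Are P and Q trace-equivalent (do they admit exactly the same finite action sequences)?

YES

P's transition system — 6 states:
  p0 = a.(a.0 + 0\{c}) + a.a.a.(rec X. a.(a.0 + 0\{c}) + a.a.a.X) | —a→ p1, —a→ p2
  p1 = a.0 + 0\{c} | —a→ p3
  p2 = a.a.(rec X. a.(a.0 + 0\{c}) + a.a.a.X) | —a→ p4
  p3 = 0 | stopped
  p4 = a.(rec X. a.(a.0 + 0\{c}) + a.a.a.X) | —a→ p5
  p5 = rec X. a.(a.0 + 0\{c}) + a.a.a.X | —a→ p1, —a→ p2
Q's transition system — 5 states:
  q0 = rec X. a.(a.0 + 0\{c}) + a.a.a.X | —a→ q1, —a→ q2
  q1 = a.0 + 0\{c} | —a→ q3
  q2 = a.a.(rec X. a.(a.0 + 0\{c}) + a.a.a.X) | —a→ q4
  q3 = 0 | stopped
  q4 = a.(rec X. a.(a.0 + 0\{c}) + a.a.a.X) | —a→ q0
Bisimilarity quotient blocks:
  B0 = {p0, p5, q0}
  B1 = {p2, q2}
  B2 = {p4, q4}
  B3 = {p1, q1}
  B4 = {p3, q3}
p0 ∈ B0, q0 ∈ B0 → same block
Bisimilar ⇒ trace-equivalent.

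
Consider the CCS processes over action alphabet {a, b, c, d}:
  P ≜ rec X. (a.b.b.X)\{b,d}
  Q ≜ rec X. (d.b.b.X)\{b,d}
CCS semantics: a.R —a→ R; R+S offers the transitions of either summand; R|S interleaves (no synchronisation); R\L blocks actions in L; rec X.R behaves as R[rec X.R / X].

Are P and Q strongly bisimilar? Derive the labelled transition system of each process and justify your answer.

P ≁ Q

LTS(P): 2 reachable states
  s0 = rec X. (a.b.b.X)\{b,d} | ··a··> s1
  s1 = (b.b.(rec X. (a.b.b.X)\{b,d}))\{b,d} | ∅
LTS(Q): 1 reachable states
  t0 = rec X. (d.b.b.X)\{b,d} | ∅
Bisimilarity quotient blocks:
  B0 = {s0}
  B1 = {s1, t0}
s0 ∈ B0, t0 ∈ B1 → different blocks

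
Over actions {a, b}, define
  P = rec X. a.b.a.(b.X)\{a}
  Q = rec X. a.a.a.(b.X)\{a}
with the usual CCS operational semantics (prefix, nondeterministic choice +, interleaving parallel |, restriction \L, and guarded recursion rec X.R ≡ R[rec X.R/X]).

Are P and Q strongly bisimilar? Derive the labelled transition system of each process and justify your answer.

Reachable graph of P (5 states):
  u0 = rec X. a.b.a.(b.X)\{a} | --a--▸ u1
  u1 = b.a.(b.(rec X. a.b.a.(b.X)\{a}))\{a} | --b--▸ u2
  u2 = a.(b.(rec X. a.b.a.(b.X)\{a}))\{a} | --a--▸ u3
  u3 = (b.(rec X. a.b.a.(b.X)\{a}))\{a} | --b--▸ u4
  u4 = (rec X. a.b.a.(b.X)\{a})\{a} | ∅
Reachable graph of Q (5 states):
  v0 = rec X. a.a.a.(b.X)\{a} | --a--▸ v1
  v1 = a.a.(b.(rec X. a.a.a.(b.X)\{a}))\{a} | --a--▸ v2
  v2 = a.(b.(rec X. a.a.a.(b.X)\{a}))\{a} | --a--▸ v3
  v3 = (b.(rec X. a.a.a.(b.X)\{a}))\{a} | --b--▸ v4
  v4 = (rec X. a.a.a.(b.X)\{a})\{a} | ∅
Coarsest stable partition (strong bisimilarity classes):
  B0 = {u0}
  B1 = {u1}
  B2 = {u2, v2}
  B3 = {u3, v3}
  B4 = {u4, v4}
  B5 = {v0}
  B6 = {v1}
u0 ∈ B0, v0 ∈ B5 → different blocks

NO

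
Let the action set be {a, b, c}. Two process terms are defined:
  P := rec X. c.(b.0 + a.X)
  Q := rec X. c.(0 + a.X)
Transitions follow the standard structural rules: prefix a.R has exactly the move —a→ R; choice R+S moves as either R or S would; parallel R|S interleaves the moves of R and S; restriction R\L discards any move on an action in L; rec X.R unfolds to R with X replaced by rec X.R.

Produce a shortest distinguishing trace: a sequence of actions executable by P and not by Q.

P's transition system — 3 states:
  p0 = rec X. c.(b.0 + a.X) ⊢ --c--▸ p1
  p1 = b.0 + a.(rec X. c.(b.0 + a.X)) ⊢ --a--▸ p0, --b--▸ p2
  p2 = 0 ⊢ ·
Q's transition system — 2 states:
  q0 = rec X. c.(0 + a.X) ⊢ --c--▸ q1
  q1 = 0 + a.(rec X. c.(0 + a.X)) ⊢ --a--▸ q0
Run σ = ⟨cb⟩ on P: start {p0}
  step 1 (c): {p1}
  step 2 (b): {p2}
  — P admits the full trace.
Run σ = ⟨cb⟩ on Q: start {q0}
  step 1 (c): {q1}
  step 2 (b): ∅  — Q cannot continue

cb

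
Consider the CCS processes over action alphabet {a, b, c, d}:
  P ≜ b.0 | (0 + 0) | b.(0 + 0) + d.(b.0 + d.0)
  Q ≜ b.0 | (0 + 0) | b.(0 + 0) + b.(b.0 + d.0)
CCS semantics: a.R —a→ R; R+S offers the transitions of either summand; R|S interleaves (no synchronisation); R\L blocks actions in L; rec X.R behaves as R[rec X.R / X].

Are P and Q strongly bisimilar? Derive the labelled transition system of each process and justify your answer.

P ≁ Q

LTS(P): 6 reachable states
  s0 = b.0 | (0 + 0) | b.(0 + 0) + d.(b.0 + d.0) :: =b=> s1, =b=> s2, =d=> s3
  s1 = 0 | (0 + 0) | b.(0 + 0) :: =b=> s4
  s2 = b.0 | (0 + 0) | (0 + 0) :: =b=> s4
  s3 = b.0 + d.0 :: =b=> s5, =d=> s5
  s4 = 0 | (0 + 0) | (0 + 0) :: deadlocked
  s5 = 0 :: deadlocked
LTS(Q): 6 reachable states
  t0 = b.0 | (0 + 0) | b.(0 + 0) + b.(b.0 + d.0) :: =b=> t1, =b=> t2, =b=> t3
  t1 = 0 | (0 + 0) | b.(0 + 0) :: =b=> t4
  t2 = b.0 + d.0 :: =b=> t5, =d=> t5
  t3 = b.0 | (0 + 0) | (0 + 0) :: =b=> t4
  t4 = 0 | (0 + 0) | (0 + 0) :: deadlocked
  t5 = 0 :: deadlocked
Bisimilarity quotient blocks:
  B0 = {s0}
  B1 = {s1, s2, t1, t3}
  B2 = {s4, s5, t4, t5}
  B3 = {s3, t2}
  B4 = {t0}
s0 ∈ B0, t0 ∈ B4 → different blocks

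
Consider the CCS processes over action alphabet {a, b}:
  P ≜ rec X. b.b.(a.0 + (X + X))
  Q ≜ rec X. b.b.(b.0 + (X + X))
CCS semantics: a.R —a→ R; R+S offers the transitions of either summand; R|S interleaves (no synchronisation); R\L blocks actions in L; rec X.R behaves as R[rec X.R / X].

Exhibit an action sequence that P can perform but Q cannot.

P's transition system — 4 states:
  u0 = rec X. b.b.(a.0 + (X + X)) | -b-> u1
  u1 = b.(a.0 + ((rec X. b.b.(a.0 + (X + X))) + (rec X. b.b.(a.0 + (X + X))))) | -b-> u2
  u2 = a.0 + ((rec X. b.b.(a.0 + (X + X))) + (rec X. b.b.(a.0 + (X + X)))) | -a-> u3, -b-> u1
  u3 = 0 | ∅
Q's transition system — 4 states:
  v0 = rec X. b.b.(b.0 + (X + X)) | -b-> v1
  v1 = b.(b.0 + ((rec X. b.b.(b.0 + (X + X))) + (rec X. b.b.(b.0 + (X + X))))) | -b-> v2
  v2 = b.0 + ((rec X. b.b.(b.0 + (X + X))) + (rec X. b.b.(b.0 + (X + X)))) | -b-> v1, -b-> v3
  v3 = 0 | ∅
Executing bba from P (initial set {u0}):
  step 1 (b): {u1}
  step 2 (b): {u2}
  step 3 (a): {u3}
  ✓ P
Executing bba from Q (initial set {v0}):
  step 1 (b): {v1}
  step 2 (b): {v2}
  step 3 (a): ∅ (Q stuck)

bba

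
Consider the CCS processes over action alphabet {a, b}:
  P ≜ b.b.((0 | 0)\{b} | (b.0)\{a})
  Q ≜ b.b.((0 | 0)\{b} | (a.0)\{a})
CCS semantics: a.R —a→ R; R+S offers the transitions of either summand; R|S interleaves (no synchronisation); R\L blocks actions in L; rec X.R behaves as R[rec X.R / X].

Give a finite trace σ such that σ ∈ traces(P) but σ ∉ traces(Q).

bbb

Reachable graph of P (4 states):
  p0 = b.b.((0 | 0)\{b} | (b.0)\{a}) :: -b-> p1
  p1 = b.((0 | 0)\{b} | (b.0)\{a}) :: -b-> p2
  p2 = (0 | 0)\{b} | (b.0)\{a} :: -b-> p3
  p3 = (0 | 0)\{b} | 0\{a} :: stopped
Reachable graph of Q (3 states):
  q0 = b.b.((0 | 0)\{b} | (a.0)\{a}) :: -b-> q1
  q1 = b.((0 | 0)\{b} | (a.0)\{a}) :: -b-> q2
  q2 = (0 | 0)\{b} | (a.0)\{a} :: stopped
Trace ⟨bbb⟩ through P, begin at {p0}:
  step 1 (b): {p1}
  step 2 (b): {p2}
  step 3 (b): {p3}
  P completes σ.
Trace ⟨bbb⟩ through Q, begin at {q0}:
  step 1 (b): {q1}
  step 2 (b): {q2}
  step 3 (b): ∅ (Q stuck)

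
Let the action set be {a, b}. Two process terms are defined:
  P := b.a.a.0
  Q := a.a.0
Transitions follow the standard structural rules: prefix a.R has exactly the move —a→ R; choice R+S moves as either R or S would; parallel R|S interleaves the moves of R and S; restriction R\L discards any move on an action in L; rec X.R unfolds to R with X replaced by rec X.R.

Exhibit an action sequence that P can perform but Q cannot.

LTS(P): 4 reachable states
  s0 = b.a.a.0 | =b=> s1
  s1 = a.a.0 | =a=> s2
  s2 = a.0 | =a=> s3
  s3 = 0 | (no moves)
LTS(Q): 3 reachable states
  t0 = a.a.0 | =a=> t1
  t1 = a.0 | =a=> t2
  t2 = 0 | (no moves)
Run σ = ⟨b⟩ on P: start {s0}
  after b @ step 1: {s1}
  — P admits the full trace.
Run σ = ⟨b⟩ on Q: start {t0}
  after b @ step 1: ∅ (Q stuck)

b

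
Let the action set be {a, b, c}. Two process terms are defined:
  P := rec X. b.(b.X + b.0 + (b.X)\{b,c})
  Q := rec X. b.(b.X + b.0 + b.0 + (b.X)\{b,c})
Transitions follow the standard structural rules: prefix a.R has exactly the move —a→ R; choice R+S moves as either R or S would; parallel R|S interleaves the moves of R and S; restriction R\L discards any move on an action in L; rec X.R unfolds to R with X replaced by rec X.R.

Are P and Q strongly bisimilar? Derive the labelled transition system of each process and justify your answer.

P ~ Q

P's transition system — 3 states:
  m0 = rec X. b.(b.X + b.0 + (b.X)\{b,c}) | --b--▸ m1
  m1 = b.(rec X. b.(b.X + b.0 + (b.X)\{b,c})) + b.0 + (b.(rec X. b.(b.X + b.0 + (b.X)\{b,c})))\{b,c} | --b--▸ m0, --b--▸ m2
  m2 = 0 | ·
Q's transition system — 3 states:
  n0 = rec X. b.(b.X + b.0 + b.0 + (b.X)\{b,c}) | --b--▸ n1
  n1 = b.(rec X. b.(b.X + b.0 + b.0 + (b.X)\{b,c})) + b.0 + b.0 + (b.(rec X. b.(b.X + b.0 + b.0 + (b.X)\{b,c})))\{b,c} | --b--▸ n0, --b--▸ n2
  n2 = 0 | ·
Partition-refinement fixed point:
  B0 = {m0, n0}
  B1 = {m1, n1}
  B2 = {m2, n2}
m0 ∈ B0, n0 ∈ B0 → same block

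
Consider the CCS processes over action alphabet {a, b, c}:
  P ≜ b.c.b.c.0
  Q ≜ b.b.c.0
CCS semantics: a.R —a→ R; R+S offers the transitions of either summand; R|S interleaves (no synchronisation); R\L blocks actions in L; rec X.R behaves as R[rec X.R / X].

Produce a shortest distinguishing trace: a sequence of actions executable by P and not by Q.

P's transition system — 5 states:
  s0 = b.c.b.c.0 | ··b··> s1
  s1 = c.b.c.0 | ··c··> s2
  s2 = b.c.0 | ··b··> s3
  s3 = c.0 | ··c··> s4
  s4 = 0 | (no moves)
Q's transition system — 4 states:
  t0 = b.b.c.0 | ··b··> t1
  t1 = b.c.0 | ··b··> t2
  t2 = c.0 | ··c··> t3
  t3 = 0 | (no moves)
Executing bc from P (initial set {s0}):
  [1] b ⇒ {s1}
  [2] c ⇒ {s2}
  ✓ P
Executing bc from Q (initial set {t0}):
  [1] b ⇒ {t1}
  [2] c ⇒ ∅  — Q cannot continue

bc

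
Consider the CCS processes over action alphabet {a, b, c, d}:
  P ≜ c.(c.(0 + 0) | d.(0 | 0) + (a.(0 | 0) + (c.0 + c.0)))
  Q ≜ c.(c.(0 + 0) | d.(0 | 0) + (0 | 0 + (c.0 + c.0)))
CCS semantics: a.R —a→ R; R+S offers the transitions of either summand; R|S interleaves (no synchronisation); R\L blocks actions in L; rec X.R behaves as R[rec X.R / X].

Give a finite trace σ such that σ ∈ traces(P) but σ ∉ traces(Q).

LTS(P): 7 reachable states
  m0 = c.(c.(0 + 0) | d.(0 | 0) + (a.(0 | 0) + (c.0 + c.0))) has moves ··c··> m1
  m1 = c.(0 + 0) | d.(0 | 0) + (a.(0 | 0) + (c.0 + c.0)) has moves ··a··> m2, ··c··> m3, ··c··> m4, ··d··> m5
  m2 = 0 | 0 has moves ·
  m3 = (0 + 0) | d.(0 | 0) has moves ··d··> m6
  m4 = 0 has moves ·
  m5 = c.(0 + 0) | (0 | 0) has moves ··c··> m6
  m6 = (0 + 0) | (0 | 0) has moves ·
LTS(Q): 6 reachable states
  n0 = c.(c.(0 + 0) | d.(0 | 0) + (0 | 0 + (c.0 + c.0))) has moves ··c··> n1
  n1 = c.(0 + 0) | d.(0 | 0) + (0 | 0 + (c.0 + c.0)) has moves ··c··> n2, ··c··> n3, ··d··> n4
  n2 = (0 + 0) | d.(0 | 0) has moves ··d··> n5
  n3 = 0 has moves ·
  n4 = c.(0 + 0) | (0 | 0) has moves ··c··> n5
  n5 = (0 + 0) | (0 | 0) has moves ·
Run σ = ⟨ca⟩ on P: start {m0}
  step 1 (c): {m1}
  step 2 (a): {m2}
  — P admits the full trace.
Run σ = ⟨ca⟩ on Q: start {n0}
  step 1 (c): {n1}
  step 2 (a): ∅ (Q stuck)

ca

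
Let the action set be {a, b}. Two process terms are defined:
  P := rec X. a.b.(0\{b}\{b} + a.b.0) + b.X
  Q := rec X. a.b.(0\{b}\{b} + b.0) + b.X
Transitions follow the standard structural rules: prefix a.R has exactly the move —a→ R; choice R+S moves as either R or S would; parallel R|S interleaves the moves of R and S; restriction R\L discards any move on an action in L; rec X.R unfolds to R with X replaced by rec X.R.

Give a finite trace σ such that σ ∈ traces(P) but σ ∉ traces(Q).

aba

Reachable graph of P (5 states):
  u0 = rec X. a.b.(0\{b}\{b} + a.b.0) + b.X :: --a--▸ u1, --b--▸ u0
  u1 = b.(0\{b}\{b} + a.b.0) :: --b--▸ u2
  u2 = 0\{b}\{b} + a.b.0 :: --a--▸ u3
  u3 = b.0 :: --b--▸ u4
  u4 = 0 :: ·
Reachable graph of Q (4 states):
  v0 = rec X. a.b.(0\{b}\{b} + b.0) + b.X :: --a--▸ v1, --b--▸ v0
  v1 = b.(0\{b}\{b} + b.0) :: --b--▸ v2
  v2 = 0\{b}\{b} + b.0 :: --b--▸ v3
  v3 = 0 :: ·
Trace ⟨aba⟩ through P, begin at {u0}:
  after a @ step 1: {u1}
  after b @ step 2: {u2}
  after a @ step 3: {u3}
  — P admits the full trace.
Trace ⟨aba⟩ through Q, begin at {v0}:
  after a @ step 1: {v1}
  after b @ step 2: {v2}
  after a @ step 3: ∅  — Q cannot continue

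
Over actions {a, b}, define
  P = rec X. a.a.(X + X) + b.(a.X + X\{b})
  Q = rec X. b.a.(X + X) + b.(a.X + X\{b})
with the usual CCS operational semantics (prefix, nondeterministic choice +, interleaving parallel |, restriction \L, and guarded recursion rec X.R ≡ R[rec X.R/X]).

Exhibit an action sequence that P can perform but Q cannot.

P's transition system — 6 states:
  s0 = rec X. a.a.(X + X) + b.(a.X + X\{b}) ⊢ =a=> s1, =b=> s2
  s1 = a.((rec X. a.a.(X + X) + b.(a.X + X\{b})) + (rec X. a.a.(X + X) + b.(a.X + X\{b}))) ⊢ =a=> s3
  s2 = a.(rec X. a.a.(X + X) + b.(a.X + X\{b})) + (rec X. a.a.(X + X) + b.(a.X + X\{b}))\{b} ⊢ =a=> s0, =a=> s4
  s3 = (rec X. a.a.(X + X) + b.(a.X + X\{b})) + (rec X. a.a.(X + X) + b.(a.X + X\{b})) ⊢ =a=> s1, =b=> s2
  s4 = (a.((rec X. a.a.(X + X) + b.(a.X + X\{b})) + (rec X. a.a.(X + X) + b.(a.X + X\{b}))))\{b} ⊢ =a=> s5
  s5 = ((rec X. a.a.(X + X) + b.(a.X + X\{b})) + (rec X. a.a.(X + X) + b.(a.X + X\{b})))\{b} ⊢ =a=> s4
Q's transition system — 4 states:
  t0 = rec X. b.a.(X + X) + b.(a.X + X\{b}) ⊢ =b=> t1, =b=> t2
  t1 = a.((rec X. b.a.(X + X) + b.(a.X + X\{b})) + (rec X. b.a.(X + X) + b.(a.X + X\{b}))) ⊢ =a=> t3
  t2 = a.(rec X. b.a.(X + X) + b.(a.X + X\{b})) + (rec X. b.a.(X + X) + b.(a.X + X\{b}))\{b} ⊢ =a=> t0
  t3 = (rec X. b.a.(X + X) + b.(a.X + X\{b})) + (rec X. b.a.(X + X) + b.(a.X + X\{b})) ⊢ =b=> t1, =b=> t2
Trace ⟨a⟩ through P, begin at {s0}:
  [1] a ⇒ {s1}
  — P admits the full trace.
Trace ⟨a⟩ through Q, begin at {t0}:
  [1] a ⇒ ∅ (Q stuck)

a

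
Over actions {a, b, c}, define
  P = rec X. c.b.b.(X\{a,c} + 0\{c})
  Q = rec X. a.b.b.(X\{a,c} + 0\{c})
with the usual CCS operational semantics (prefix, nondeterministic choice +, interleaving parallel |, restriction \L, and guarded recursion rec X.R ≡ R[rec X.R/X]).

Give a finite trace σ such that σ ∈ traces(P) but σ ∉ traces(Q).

LTS(P): 4 reachable states
  s0 = rec X. c.b.b.(X\{a,c} + 0\{c}) has moves =c=> s1
  s1 = b.b.((rec X. c.b.b.(X\{a,c} + 0\{c}))\{a,c} + 0\{c}) has moves =b=> s2
  s2 = b.((rec X. c.b.b.(X\{a,c} + 0\{c}))\{a,c} + 0\{c}) has moves =b=> s3
  s3 = (rec X. c.b.b.(X\{a,c} + 0\{c}))\{a,c} + 0\{c} has moves ·
LTS(Q): 4 reachable states
  t0 = rec X. a.b.b.(X\{a,c} + 0\{c}) has moves =a=> t1
  t1 = b.b.((rec X. a.b.b.(X\{a,c} + 0\{c}))\{a,c} + 0\{c}) has moves =b=> t2
  t2 = b.((rec X. a.b.b.(X\{a,c} + 0\{c}))\{a,c} + 0\{c}) has moves =b=> t3
  t3 = (rec X. a.b.b.(X\{a,c} + 0\{c}))\{a,c} + 0\{c} has moves ·
Run σ = ⟨c⟩ on P: start {s0}
  after c @ step 1: {s1}
  ✓ P
Run σ = ⟨c⟩ on Q: start {t0}
  after c @ step 1: ∅  — Q cannot continue

c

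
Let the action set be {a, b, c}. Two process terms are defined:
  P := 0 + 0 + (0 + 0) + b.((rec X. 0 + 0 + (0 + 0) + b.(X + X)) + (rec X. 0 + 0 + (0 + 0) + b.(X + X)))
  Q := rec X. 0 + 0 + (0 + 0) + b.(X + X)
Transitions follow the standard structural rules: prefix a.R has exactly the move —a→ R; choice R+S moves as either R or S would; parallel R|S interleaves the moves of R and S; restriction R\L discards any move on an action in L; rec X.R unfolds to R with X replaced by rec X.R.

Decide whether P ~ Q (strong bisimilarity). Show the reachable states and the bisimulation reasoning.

P's transition system — 2 states:
  u0 = 0 + 0 + (0 + 0) + b.((rec X. 0 + 0 + (0 + 0) + b.(X + X)) + (rec X. 0 + 0 + (0 + 0) + b.(X + X))) | =b=> u1
  u1 = (rec X. 0 + 0 + (0 + 0) + b.(X + X)) + (rec X. 0 + 0 + (0 + 0) + b.(X + X)) | =b=> u1
Q's transition system — 2 states:
  v0 = rec X. 0 + 0 + (0 + 0) + b.(X + X) | =b=> v1
  v1 = (rec X. 0 + 0 + (0 + 0) + b.(X + X)) + (rec X. 0 + 0 + (0 + 0) + b.(X + X)) | =b=> v1
Bisimilarity quotient blocks:
  B0 = {u0, u1, v0, v1}
u0 ∈ B0, v0 ∈ B0 → same block

P ~ Q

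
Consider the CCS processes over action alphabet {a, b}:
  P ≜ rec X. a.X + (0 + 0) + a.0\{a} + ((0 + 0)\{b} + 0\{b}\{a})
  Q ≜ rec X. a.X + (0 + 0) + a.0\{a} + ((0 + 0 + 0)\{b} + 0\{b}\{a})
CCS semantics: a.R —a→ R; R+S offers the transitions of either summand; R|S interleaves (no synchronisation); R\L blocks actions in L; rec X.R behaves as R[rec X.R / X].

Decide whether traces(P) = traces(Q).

YES

P's transition system — 2 states:
  u0 = rec X. a.X + (0 + 0) + a.0\{a} + ((0 + 0)\{b} + 0\{b}\{a}) | ··a··> u0, ··a··> u1
  u1 = 0\{a} | ∅
Q's transition system — 2 states:
  v0 = rec X. a.X + (0 + 0) + a.0\{a} + ((0 + 0 + 0)\{b} + 0\{b}\{a}) | ··a··> v0, ··a··> v1
  v1 = 0\{a} | ∅
Partition-refinement fixed point:
  B0 = {u0, v0}
  B1 = {u1, v1}
u0 ∈ B0, v0 ∈ B0 → same block
Bisimilar ⇒ trace-equivalent.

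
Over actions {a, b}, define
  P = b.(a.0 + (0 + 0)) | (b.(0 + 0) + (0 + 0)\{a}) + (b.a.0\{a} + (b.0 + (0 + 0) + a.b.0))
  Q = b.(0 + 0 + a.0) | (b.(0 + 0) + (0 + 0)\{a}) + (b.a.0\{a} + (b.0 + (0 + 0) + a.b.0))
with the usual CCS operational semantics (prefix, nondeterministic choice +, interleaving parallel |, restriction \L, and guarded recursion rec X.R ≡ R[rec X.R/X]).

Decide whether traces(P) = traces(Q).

Reachable graph of P (10 states):
  p0 = b.(a.0 + (0 + 0)) | (b.(0 + 0) + (0 + 0)\{a}) + (b.a.0\{a} + (b.0 + (0 + 0) + a.b.0)) → --a--▸ p1, --b--▸ p2, --b--▸ p3, --b--▸ p4, --b--▸ p5
  p1 = b.0 → --b--▸ p3
  p2 = (a.0 + (0 + 0)) | (b.(0 + 0) + (0 + 0)\{a}) → --a--▸ p6, --b--▸ p7
  p3 = 0 → ∅
  p4 = a.0\{a} → --a--▸ p8
  p5 = b.(a.0 + (0 + 0)) | (0 + 0) → --b--▸ p7
  p6 = 0 | (b.(0 + 0) + (0 + 0)\{a}) → --b--▸ p9
  p7 = (a.0 + (0 + 0)) | (0 + 0) → --a--▸ p9
  p8 = 0\{a} → ∅
  p9 = 0 | (0 + 0) → ∅
Reachable graph of Q (10 states):
  q0 = b.(0 + 0 + a.0) | (b.(0 + 0) + (0 + 0)\{a}) + (b.a.0\{a} + (b.0 + (0 + 0) + a.b.0)) → --a--▸ q1, --b--▸ q2, --b--▸ q3, --b--▸ q4, --b--▸ q5
  q1 = b.0 → --b--▸ q3
  q2 = (0 + 0 + a.0) | (b.(0 + 0) + (0 + 0)\{a}) → --a--▸ q6, --b--▸ q7
  q3 = 0 → ∅
  q4 = a.0\{a} → --a--▸ q8
  q5 = b.(0 + 0 + a.0) | (0 + 0) → --b--▸ q7
  q6 = 0 | (b.(0 + 0) + (0 + 0)\{a}) → --b--▸ q9
  q7 = (0 + 0 + a.0) | (0 + 0) → --a--▸ q9
  q8 = 0\{a} → ∅
  q9 = 0 | (0 + 0) → ∅
Bisimilarity quotient blocks:
  B0 = {p0, q0}
  B1 = {p2, q2}
  B2 = {p1, p6, q1, q6}
  B3 = {p3, p8, p9, q3, q8, q9}
  B4 = {p4, p7, q4, q7}
  B5 = {p5, q5}
p0 ∈ B0, q0 ∈ B0 → same block
Bisimilar ⇒ trace-equivalent.

YES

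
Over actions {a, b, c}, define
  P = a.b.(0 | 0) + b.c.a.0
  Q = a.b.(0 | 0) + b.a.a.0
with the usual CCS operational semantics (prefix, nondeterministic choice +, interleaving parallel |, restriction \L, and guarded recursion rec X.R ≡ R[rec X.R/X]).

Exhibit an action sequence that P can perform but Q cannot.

bc

Reachable graph of P (6 states):
  u0 = a.b.(0 | 0) + b.c.a.0 | ··a··> u1, ··b··> u2
  u1 = b.(0 | 0) | ··b··> u3
  u2 = c.a.0 | ··c··> u4
  u3 = 0 | 0 | ·
  u4 = a.0 | ··a··> u5
  u5 = 0 | ·
Reachable graph of Q (6 states):
  v0 = a.b.(0 | 0) + b.a.a.0 | ··a··> v1, ··b··> v2
  v1 = b.(0 | 0) | ··b··> v3
  v2 = a.a.0 | ··a··> v4
  v3 = 0 | 0 | ·
  v4 = a.0 | ··a··> v5
  v5 = 0 | ·
Run σ = ⟨bc⟩ on P: start {u0}
  step 1 (b): {u2}
  step 2 (c): {u4}
  ✓ P
Run σ = ⟨bc⟩ on Q: start {v0}
  step 1 (b): {v2}
  step 2 (c): ∅  — Q cannot continue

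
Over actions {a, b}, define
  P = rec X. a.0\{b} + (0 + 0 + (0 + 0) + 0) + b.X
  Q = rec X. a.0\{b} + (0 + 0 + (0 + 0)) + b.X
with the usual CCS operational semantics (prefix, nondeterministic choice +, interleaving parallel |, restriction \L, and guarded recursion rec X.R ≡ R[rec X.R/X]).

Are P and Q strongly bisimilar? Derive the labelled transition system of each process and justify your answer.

YES

P's transition system — 2 states:
  s0 = rec X. a.0\{b} + (0 + 0 + (0 + 0) + 0) + b.X → -a-> s1, -b-> s0
  s1 = 0\{b} → (no moves)
Q's transition system — 2 states:
  t0 = rec X. a.0\{b} + (0 + 0 + (0 + 0)) + b.X → -a-> t1, -b-> t0
  t1 = 0\{b} → (no moves)
Bisimilarity quotient blocks:
  B0 = {s0, t0}
  B1 = {s1, t1}
s0 ∈ B0, t0 ∈ B0 → same block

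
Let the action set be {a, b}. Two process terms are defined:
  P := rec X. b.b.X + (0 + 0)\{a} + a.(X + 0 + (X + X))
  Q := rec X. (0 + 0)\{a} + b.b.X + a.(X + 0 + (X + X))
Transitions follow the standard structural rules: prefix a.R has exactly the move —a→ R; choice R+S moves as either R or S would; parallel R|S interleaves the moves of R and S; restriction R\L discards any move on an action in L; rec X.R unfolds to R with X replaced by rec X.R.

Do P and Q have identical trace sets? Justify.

Reachable graph of P (3 states):
  s0 = rec X. b.b.X + (0 + 0)\{a} + a.(X + 0 + (X + X)) :: =a=> s1, =b=> s2
  s1 = (rec X. b.b.X + (0 + 0)\{a} + a.(X + 0 + (X + X))) + 0 + ((rec X. b.b.X + (0 + 0)\{a} + a.(X + 0 + (X + X))) + (rec X. b.b.X + (0 + 0)\{a} + a.(X + 0 + (X + X)))) :: =a=> s1, =b=> s2
  s2 = b.(rec X. b.b.X + (0 + 0)\{a} + a.(X + 0 + (X + X))) :: =b=> s0
Reachable graph of Q (3 states):
  t0 = rec X. (0 + 0)\{a} + b.b.X + a.(X + 0 + (X + X)) :: =a=> t1, =b=> t2
  t1 = (rec X. (0 + 0)\{a} + b.b.X + a.(X + 0 + (X + X))) + 0 + ((rec X. (0 + 0)\{a} + b.b.X + a.(X + 0 + (X + X))) + (rec X. (0 + 0)\{a} + b.b.X + a.(X + 0 + (X + X)))) :: =a=> t1, =b=> t2
  t2 = b.(rec X. (0 + 0)\{a} + b.b.X + a.(X + 0 + (X + X))) :: =b=> t0
Coarsest stable partition (strong bisimilarity classes):
  B0 = {s0, s1, t0, t1}
  B1 = {s2, t2}
s0 ∈ B0, t0 ∈ B0 → same block
Bisimilar ⇒ trace-equivalent.

traces(P) = traces(Q)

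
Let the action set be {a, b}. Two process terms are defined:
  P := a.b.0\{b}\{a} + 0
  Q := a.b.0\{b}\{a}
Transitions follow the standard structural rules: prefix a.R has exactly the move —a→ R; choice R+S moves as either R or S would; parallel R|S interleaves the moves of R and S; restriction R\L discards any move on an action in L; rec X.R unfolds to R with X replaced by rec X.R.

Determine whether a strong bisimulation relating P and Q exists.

bisimilar

Reachable graph of P (3 states):
  p0 = a.b.0\{b}\{a} + 0 | —a→ p1
  p1 = b.0\{b}\{a} | —b→ p2
  p2 = 0\{b}\{a} | ·
Reachable graph of Q (3 states):
  q0 = a.b.0\{b}\{a} | —a→ q1
  q1 = b.0\{b}\{a} | —b→ q2
  q2 = 0\{b}\{a} | ·
Bisimilarity quotient blocks:
  B0 = {p0, q0}
  B1 = {p1, q1}
  B2 = {p2, q2}
p0 ∈ B0, q0 ∈ B0 → same block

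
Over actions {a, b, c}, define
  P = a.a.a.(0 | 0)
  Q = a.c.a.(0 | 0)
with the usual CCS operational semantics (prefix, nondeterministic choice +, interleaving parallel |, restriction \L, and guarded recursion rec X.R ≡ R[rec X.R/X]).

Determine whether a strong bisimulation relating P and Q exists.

not bisimilar

LTS(P): 4 reachable states
  u0 = a.a.a.(0 | 0) has moves -a-> u1
  u1 = a.a.(0 | 0) has moves -a-> u2
  u2 = a.(0 | 0) has moves -a-> u3
  u3 = 0 | 0 has moves deadlocked
LTS(Q): 4 reachable states
  v0 = a.c.a.(0 | 0) has moves -a-> v1
  v1 = c.a.(0 | 0) has moves -c-> v2
  v2 = a.(0 | 0) has moves -a-> v3
  v3 = 0 | 0 has moves deadlocked
Partition-refinement fixed point:
  B0 = {u0}
  B1 = {u1}
  B2 = {u2, v2}
  B3 = {u3, v3}
  B4 = {v0}
  B5 = {v1}
u0 ∈ B0, v0 ∈ B4 → different blocks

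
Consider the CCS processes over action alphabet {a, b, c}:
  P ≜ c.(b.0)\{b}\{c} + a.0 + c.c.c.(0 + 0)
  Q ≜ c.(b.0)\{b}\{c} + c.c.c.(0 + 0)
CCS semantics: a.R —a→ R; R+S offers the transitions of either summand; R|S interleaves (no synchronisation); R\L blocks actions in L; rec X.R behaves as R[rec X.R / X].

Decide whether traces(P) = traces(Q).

traces(P) ≠ traces(Q) — witness ⟨a⟩

LTS(P): 6 reachable states
  m0 = c.(b.0)\{b}\{c} + a.0 + c.c.c.(0 + 0) → --a--▸ m1, --c--▸ m2, --c--▸ m3
  m1 = 0 → ·
  m2 = (b.0)\{b}\{c} → ·
  m3 = c.c.(0 + 0) → --c--▸ m4
  m4 = c.(0 + 0) → --c--▸ m5
  m5 = 0 + 0 → ·
LTS(Q): 5 reachable states
  n0 = c.(b.0)\{b}\{c} + c.c.c.(0 + 0) → --c--▸ n1, --c--▸ n2
  n1 = (b.0)\{b}\{c} → ·
  n2 = c.c.(0 + 0) → --c--▸ n3
  n3 = c.(0 + 0) → --c--▸ n4
  n4 = 0 + 0 → ·
Run σ = ⟨a⟩ on P: start {m0}
  step 1 (a): {m1}
  P completes σ.
Run σ = ⟨a⟩ on Q: start {n0}
  step 1 (a): ∅  — Q cannot continue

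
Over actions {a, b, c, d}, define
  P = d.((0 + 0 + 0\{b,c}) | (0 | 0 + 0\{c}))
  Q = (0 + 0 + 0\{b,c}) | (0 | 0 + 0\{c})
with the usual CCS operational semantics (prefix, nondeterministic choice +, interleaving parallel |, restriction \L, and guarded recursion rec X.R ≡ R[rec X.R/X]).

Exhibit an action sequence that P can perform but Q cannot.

LTS(P): 2 reachable states
  u0 = d.((0 + 0 + 0\{b,c}) | (0 | 0 + 0\{c})) :: =d=> u1
  u1 = (0 + 0 + 0\{b,c}) | (0 | 0 + 0\{c}) :: ·
LTS(Q): 1 reachable states
  v0 = (0 + 0 + 0\{b,c}) | (0 | 0 + 0\{c}) :: ·
Trace ⟨d⟩ through P, begin at {u0}:
  [1] d ⇒ {u1}
  — P admits the full trace.
Trace ⟨d⟩ through Q, begin at {v0}:
  [1] d ⇒ no successor for Q

d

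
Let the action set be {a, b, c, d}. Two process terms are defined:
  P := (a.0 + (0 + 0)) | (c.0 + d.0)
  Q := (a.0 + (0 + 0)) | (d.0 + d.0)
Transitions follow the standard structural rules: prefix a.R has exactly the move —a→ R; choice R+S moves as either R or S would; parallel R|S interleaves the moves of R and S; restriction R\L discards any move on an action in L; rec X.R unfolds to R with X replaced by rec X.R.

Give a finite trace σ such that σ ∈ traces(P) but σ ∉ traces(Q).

c

LTS(P): 4 reachable states
  p0 = (a.0 + (0 + 0)) | (c.0 + d.0) has moves =a=> p1, =c=> p2, =d=> p2
  p1 = 0 | (c.0 + d.0) has moves =c=> p3, =d=> p3
  p2 = (a.0 + (0 + 0)) | 0 has moves =a=> p3
  p3 = 0 | 0 has moves ∅
LTS(Q): 4 reachable states
  q0 = (a.0 + (0 + 0)) | (d.0 + d.0) has moves =a=> q1, =d=> q2
  q1 = 0 | (d.0 + d.0) has moves =d=> q3
  q2 = (a.0 + (0 + 0)) | 0 has moves =a=> q3
  q3 = 0 | 0 has moves ∅
Run σ = ⟨c⟩ on P: start {p0}
  after c @ step 1: {p2}
  P completes σ.
Run σ = ⟨c⟩ on Q: start {q0}
  after c @ step 1: ∅ (Q stuck)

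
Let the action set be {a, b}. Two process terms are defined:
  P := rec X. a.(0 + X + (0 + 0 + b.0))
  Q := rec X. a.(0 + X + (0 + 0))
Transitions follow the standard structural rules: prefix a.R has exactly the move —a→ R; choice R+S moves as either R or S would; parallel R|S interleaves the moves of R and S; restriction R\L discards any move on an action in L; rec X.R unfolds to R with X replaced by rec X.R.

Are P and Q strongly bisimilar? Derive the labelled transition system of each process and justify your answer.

LTS(P): 3 reachable states
  u0 = rec X. a.(0 + X + (0 + 0 + b.0)) :: --a--▸ u1
  u1 = 0 + (rec X. a.(0 + X + (0 + 0 + b.0))) + (0 + 0 + b.0) :: --a--▸ u1, --b--▸ u2
  u2 = 0 :: (no moves)
LTS(Q): 2 reachable states
  v0 = rec X. a.(0 + X + (0 + 0)) :: --a--▸ v1
  v1 = 0 + (rec X. a.(0 + X + (0 + 0))) + (0 + 0) :: --a--▸ v1
Partition-refinement fixed point:
  B0 = {u0}
  B1 = {u1}
  B2 = {u2}
  B3 = {v0, v1}
u0 ∈ B0, v0 ∈ B3 → different blocks

P ≁ Q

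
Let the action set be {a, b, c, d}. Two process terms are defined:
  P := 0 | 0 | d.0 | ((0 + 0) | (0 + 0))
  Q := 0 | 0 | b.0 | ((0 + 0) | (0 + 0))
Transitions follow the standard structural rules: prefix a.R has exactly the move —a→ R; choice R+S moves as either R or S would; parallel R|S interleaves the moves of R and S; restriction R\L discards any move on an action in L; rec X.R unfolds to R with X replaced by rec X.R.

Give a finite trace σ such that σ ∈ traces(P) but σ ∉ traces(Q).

d

LTS(P): 2 reachable states
  s0 = 0 | 0 | d.0 | ((0 + 0) | (0 + 0)) :: =d=> s1
  s1 = 0 | 0 | 0 | ((0 + 0) | (0 + 0)) :: stopped
LTS(Q): 2 reachable states
  t0 = 0 | 0 | b.0 | ((0 + 0) | (0 + 0)) :: =b=> t1
  t1 = 0 | 0 | 0 | ((0 + 0) | (0 + 0)) :: stopped
Trace ⟨d⟩ through P, begin at {s0}:
  [1] d ⇒ {s1}
  ✓ P
Trace ⟨d⟩ through Q, begin at {t0}:
  [1] d ⇒ no successor for Q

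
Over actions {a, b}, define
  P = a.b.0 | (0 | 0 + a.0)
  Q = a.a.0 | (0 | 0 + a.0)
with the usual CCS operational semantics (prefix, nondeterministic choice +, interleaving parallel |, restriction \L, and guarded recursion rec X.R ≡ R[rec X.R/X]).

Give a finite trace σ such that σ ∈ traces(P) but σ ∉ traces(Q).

Reachable graph of P (6 states):
  m0 = a.b.0 | (0 | 0 + a.0) ⊢ —a→ m1, —a→ m2
  m1 = a.b.0 | 0 ⊢ —a→ m3
  m2 = b.0 | (0 | 0 + a.0) ⊢ —a→ m3, —b→ m4
  m3 = b.0 | 0 ⊢ —b→ m5
  m4 = 0 | (0 | 0 + a.0) ⊢ —a→ m5
  m5 = 0 | 0 ⊢ stopped
Reachable graph of Q (6 states):
  n0 = a.a.0 | (0 | 0 + a.0) ⊢ —a→ n1, —a→ n2
  n1 = a.0 | (0 | 0 + a.0) ⊢ —a→ n3, —a→ n4
  n2 = a.a.0 | 0 ⊢ —a→ n4
  n3 = 0 | (0 | 0 + a.0) ⊢ —a→ n5
  n4 = a.0 | 0 ⊢ —a→ n5
  n5 = 0 | 0 ⊢ stopped
Trace ⟨ab⟩ through P, begin at {m0}:
  step 1 (a): {m1, m2}
  step 2 (b): {m4}
  ✓ P
Trace ⟨ab⟩ through Q, begin at {n0}:
  step 1 (a): {n1, n2}
  step 2 (b): ∅  — Q cannot continue

ab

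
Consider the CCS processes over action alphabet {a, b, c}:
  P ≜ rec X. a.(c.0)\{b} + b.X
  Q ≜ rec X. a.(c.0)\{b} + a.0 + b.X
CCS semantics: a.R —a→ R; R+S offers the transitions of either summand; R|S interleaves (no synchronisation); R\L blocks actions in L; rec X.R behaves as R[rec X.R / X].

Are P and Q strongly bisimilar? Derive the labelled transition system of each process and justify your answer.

NO

Reachable graph of P (3 states):
  m0 = rec X. a.(c.0)\{b} + b.X ⊢ =a=> m1, =b=> m0
  m1 = (c.0)\{b} ⊢ =c=> m2
  m2 = 0\{b} ⊢ (no moves)
Reachable graph of Q (4 states):
  n0 = rec X. a.(c.0)\{b} + a.0 + b.X ⊢ =a=> n1, =a=> n2, =b=> n0
  n1 = (c.0)\{b} ⊢ =c=> n3
  n2 = 0 ⊢ (no moves)
  n3 = 0\{b} ⊢ (no moves)
Coarsest stable partition (strong bisimilarity classes):
  B0 = {m0}
  B1 = {m1, n1}
  B2 = {m2, n2, n3}
  B3 = {n0}
m0 ∈ B0, n0 ∈ B3 → different blocks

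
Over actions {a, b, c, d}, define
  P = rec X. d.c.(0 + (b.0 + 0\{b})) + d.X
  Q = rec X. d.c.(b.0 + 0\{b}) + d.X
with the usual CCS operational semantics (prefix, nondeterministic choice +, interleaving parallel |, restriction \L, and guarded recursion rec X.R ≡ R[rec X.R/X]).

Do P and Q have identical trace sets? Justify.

YES

LTS(P): 4 reachable states
  m0 = rec X. d.c.(0 + (b.0 + 0\{b})) + d.X | =d=> m0, =d=> m1
  m1 = c.(0 + (b.0 + 0\{b})) | =c=> m2
  m2 = 0 + (b.0 + 0\{b}) | =b=> m3
  m3 = 0 | ∅
LTS(Q): 4 reachable states
  n0 = rec X. d.c.(b.0 + 0\{b}) + d.X | =d=> n0, =d=> n1
  n1 = c.(b.0 + 0\{b}) | =c=> n2
  n2 = b.0 + 0\{b} | =b=> n3
  n3 = 0 | ∅
Coarsest stable partition (strong bisimilarity classes):
  B0 = {m0, n0}
  B1 = {m1, n1}
  B2 = {m2, n2}
  B3 = {m3, n3}
m0 ∈ B0, n0 ∈ B0 → same block
Bisimilar ⇒ trace-equivalent.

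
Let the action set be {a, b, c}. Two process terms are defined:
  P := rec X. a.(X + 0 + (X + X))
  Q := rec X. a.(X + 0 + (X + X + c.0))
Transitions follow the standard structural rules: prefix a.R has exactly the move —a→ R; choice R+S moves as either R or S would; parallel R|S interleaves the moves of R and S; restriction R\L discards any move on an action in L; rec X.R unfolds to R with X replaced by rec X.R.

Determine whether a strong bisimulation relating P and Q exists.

Reachable graph of P (2 states):
  u0 = rec X. a.(X + 0 + (X + X)) :: -a-> u1
  u1 = (rec X. a.(X + 0 + (X + X))) + 0 + ((rec X. a.(X + 0 + (X + X))) + (rec X. a.(X + 0 + (X + X)))) :: -a-> u1
Reachable graph of Q (3 states):
  v0 = rec X. a.(X + 0 + (X + X + c.0)) :: -a-> v1
  v1 = (rec X. a.(X + 0 + (X + X + c.0))) + 0 + ((rec X. a.(X + 0 + (X + X + c.0))) + (rec X. a.(X + 0 + (X + X + c.0))) + c.0) :: -a-> v1, -c-> v2
  v2 = 0 :: (no moves)
Partition-refinement fixed point:
  B0 = {u0, u1}
  B1 = {v0}
  B2 = {v1}
  B3 = {v2}
u0 ∈ B0, v0 ∈ B1 → different blocks

NO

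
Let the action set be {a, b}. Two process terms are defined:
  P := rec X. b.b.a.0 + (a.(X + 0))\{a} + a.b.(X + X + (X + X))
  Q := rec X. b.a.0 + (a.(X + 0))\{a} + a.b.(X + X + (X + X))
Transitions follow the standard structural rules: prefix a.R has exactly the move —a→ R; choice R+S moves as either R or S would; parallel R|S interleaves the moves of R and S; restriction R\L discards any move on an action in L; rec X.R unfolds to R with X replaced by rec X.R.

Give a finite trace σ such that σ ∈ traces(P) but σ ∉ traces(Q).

bb

Reachable graph of P (6 states):
  s0 = rec X. b.b.a.0 + (a.(X + 0))\{a} + a.b.(X + X + (X + X)) → ··a··> s1, ··b··> s2
  s1 = b.((rec X. b.b.a.0 + (a.(X + 0))\{a} + a.b.(X + X + (X + X))) + (rec X. b.b.a.0 + (a.(X + 0))\{a} + a.b.(X + X + (X + X))) + ((rec X. b.b.a.0 + (a.(X + 0))\{a} + a.b.(X + X + (X + X))) + (rec X. b.b.a.0 + (a.(X + 0))\{a} + a.b.(X + X + (X + X))))) → ··b··> s3
  s2 = b.a.0 → ··b··> s4
  s3 = (rec X. b.b.a.0 + (a.(X + 0))\{a} + a.b.(X + X + (X + X))) + (rec X. b.b.a.0 + (a.(X + 0))\{a} + a.b.(X + X + (X + X))) + ((rec X. b.b.a.0 + (a.(X + 0))\{a} + a.b.(X + X + (X + X))) + (rec X. b.b.a.0 + (a.(X + 0))\{a} + a.b.(X + X + (X + X)))) → ··a··> s1, ··b··> s2
  s4 = a.0 → ··a··> s5
  s5 = 0 → (no moves)
Reachable graph of Q (5 states):
  t0 = rec X. b.a.0 + (a.(X + 0))\{a} + a.b.(X + X + (X + X)) → ··a··> t1, ··b··> t2
  t1 = b.((rec X. b.a.0 + (a.(X + 0))\{a} + a.b.(X + X + (X + X))) + (rec X. b.a.0 + (a.(X + 0))\{a} + a.b.(X + X + (X + X))) + ((rec X. b.a.0 + (a.(X + 0))\{a} + a.b.(X + X + (X + X))) + (rec X. b.a.0 + (a.(X + 0))\{a} + a.b.(X + X + (X + X))))) → ··b··> t3
  t2 = a.0 → ··a··> t4
  t3 = (rec X. b.a.0 + (a.(X + 0))\{a} + a.b.(X + X + (X + X))) + (rec X. b.a.0 + (a.(X + 0))\{a} + a.b.(X + X + (X + X))) + ((rec X. b.a.0 + (a.(X + 0))\{a} + a.b.(X + X + (X + X))) + (rec X. b.a.0 + (a.(X + 0))\{a} + a.b.(X + X + (X + X)))) → ··a··> t1, ··b··> t2
  t4 = 0 → (no moves)
Executing bb from P (initial set {s0}):
  [1] b ⇒ {s2}
  [2] b ⇒ {s4}
  P completes σ.
Executing bb from Q (initial set {t0}):
  [1] b ⇒ {t2}
  [2] b ⇒ ∅  — Q cannot continue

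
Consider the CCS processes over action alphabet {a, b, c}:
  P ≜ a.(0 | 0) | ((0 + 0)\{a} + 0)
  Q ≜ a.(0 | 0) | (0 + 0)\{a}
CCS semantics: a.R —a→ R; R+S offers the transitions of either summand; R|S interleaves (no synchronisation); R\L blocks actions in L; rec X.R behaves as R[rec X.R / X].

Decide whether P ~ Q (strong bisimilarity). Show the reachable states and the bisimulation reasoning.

YES

Reachable graph of P (2 states):
  u0 = a.(0 | 0) | ((0 + 0)\{a} + 0) has moves ··a··> u1
  u1 = 0 | 0 | ((0 + 0)\{a} + 0) has moves ·
Reachable graph of Q (2 states):
  v0 = a.(0 | 0) | (0 + 0)\{a} has moves ··a··> v1
  v1 = 0 | 0 | (0 + 0)\{a} has moves ·
Coarsest stable partition (strong bisimilarity classes):
  B0 = {u0, v0}
  B1 = {u1, v1}
u0 ∈ B0, v0 ∈ B0 → same block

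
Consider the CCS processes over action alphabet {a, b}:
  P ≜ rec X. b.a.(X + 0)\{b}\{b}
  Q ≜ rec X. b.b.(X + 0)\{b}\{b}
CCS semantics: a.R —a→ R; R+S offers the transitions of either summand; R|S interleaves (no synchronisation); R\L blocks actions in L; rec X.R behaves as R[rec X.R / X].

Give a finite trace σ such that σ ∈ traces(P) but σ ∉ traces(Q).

LTS(P): 3 reachable states
  m0 = rec X. b.a.(X + 0)\{b}\{b} has moves ··b··> m1
  m1 = a.((rec X. b.a.(X + 0)\{b}\{b}) + 0)\{b}\{b} has moves ··a··> m2
  m2 = ((rec X. b.a.(X + 0)\{b}\{b}) + 0)\{b}\{b} has moves (no moves)
LTS(Q): 3 reachable states
  n0 = rec X. b.b.(X + 0)\{b}\{b} has moves ··b··> n1
  n1 = b.((rec X. b.b.(X + 0)\{b}\{b}) + 0)\{b}\{b} has moves ··b··> n2
  n2 = ((rec X. b.b.(X + 0)\{b}\{b}) + 0)\{b}\{b} has moves (no moves)
Run σ = ⟨ba⟩ on P: start {m0}
  step 1 (b): {m1}
  step 2 (a): {m2}
  ✓ P
Run σ = ⟨ba⟩ on Q: start {n0}
  step 1 (b): {n1}
  step 2 (a): ∅  — Q cannot continue

ba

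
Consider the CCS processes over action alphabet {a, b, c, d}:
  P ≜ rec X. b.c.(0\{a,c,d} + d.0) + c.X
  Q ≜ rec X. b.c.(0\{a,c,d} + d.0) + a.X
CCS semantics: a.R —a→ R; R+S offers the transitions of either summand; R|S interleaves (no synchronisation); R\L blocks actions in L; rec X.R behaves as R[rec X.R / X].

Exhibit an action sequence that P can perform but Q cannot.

c

P's transition system — 4 states:
  s0 = rec X. b.c.(0\{a,c,d} + d.0) + c.X | -b-> s1, -c-> s0
  s1 = c.(0\{a,c,d} + d.0) | -c-> s2
  s2 = 0\{a,c,d} + d.0 | -d-> s3
  s3 = 0 | stopped
Q's transition system — 4 states:
  t0 = rec X. b.c.(0\{a,c,d} + d.0) + a.X | -a-> t0, -b-> t1
  t1 = c.(0\{a,c,d} + d.0) | -c-> t2
  t2 = 0\{a,c,d} + d.0 | -d-> t3
  t3 = 0 | stopped
Run σ = ⟨c⟩ on P: start {s0}
  step 1 (c): {s0}
  P completes σ.
Run σ = ⟨c⟩ on Q: start {t0}
  step 1 (c): ∅ (Q stuck)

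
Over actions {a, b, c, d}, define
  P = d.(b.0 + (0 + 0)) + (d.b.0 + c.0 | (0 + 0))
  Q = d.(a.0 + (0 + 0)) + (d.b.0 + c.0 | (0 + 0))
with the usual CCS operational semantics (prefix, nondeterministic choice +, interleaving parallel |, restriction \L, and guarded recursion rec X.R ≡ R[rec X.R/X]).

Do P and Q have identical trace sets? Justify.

LTS(P): 5 reachable states
  s0 = d.(b.0 + (0 + 0)) + (d.b.0 + c.0 | (0 + 0)) → -c-> s1, -d-> s2, -d-> s3
  s1 = 0 | (0 + 0) → stopped
  s2 = b.0 → -b-> s4
  s3 = b.0 + (0 + 0) → -b-> s4
  s4 = 0 → stopped
LTS(Q): 5 reachable states
  t0 = d.(a.0 + (0 + 0)) + (d.b.0 + c.0 | (0 + 0)) → -c-> t1, -d-> t2, -d-> t3
  t1 = 0 | (0 + 0) → stopped
  t2 = a.0 + (0 + 0) → -a-> t4
  t3 = b.0 → -b-> t4
  t4 = 0 → stopped
Executing da from Q (initial set {t0}):
  after d @ step 1: {t2, t3}
  after a @ step 2: {t4}
  Q completes σ.
Executing da from P (initial set {s0}):
  after d @ step 1: {s2, s3}
  after a @ step 2: no successor for P

trace-distinct — witness ⟨da⟩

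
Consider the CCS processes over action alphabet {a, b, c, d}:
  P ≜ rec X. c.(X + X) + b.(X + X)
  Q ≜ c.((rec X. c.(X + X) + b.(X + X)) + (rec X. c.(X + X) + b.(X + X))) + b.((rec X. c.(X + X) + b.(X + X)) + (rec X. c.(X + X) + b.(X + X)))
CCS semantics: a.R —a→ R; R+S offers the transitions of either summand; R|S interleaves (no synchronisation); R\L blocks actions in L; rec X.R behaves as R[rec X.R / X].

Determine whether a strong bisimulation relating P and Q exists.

Reachable graph of P (2 states):
  u0 = rec X. c.(X + X) + b.(X + X) :: —b→ u1, —c→ u1
  u1 = (rec X. c.(X + X) + b.(X + X)) + (rec X. c.(X + X) + b.(X + X)) :: —b→ u1, —c→ u1
Reachable graph of Q (2 states):
  v0 = c.((rec X. c.(X + X) + b.(X + X)) + (rec X. c.(X + X) + b.(X + X))) + b.((rec X. c.(X + X) + b.(X + X)) + (rec X. c.(X + X) + b.(X + X))) :: —b→ v1, —c→ v1
  v1 = (rec X. c.(X + X) + b.(X + X)) + (rec X. c.(X + X) + b.(X + X)) :: —b→ v1, —c→ v1
Coarsest stable partition (strong bisimilarity classes):
  B0 = {u0, u1, v0, v1}
u0 ∈ B0, v0 ∈ B0 → same block

P ~ Q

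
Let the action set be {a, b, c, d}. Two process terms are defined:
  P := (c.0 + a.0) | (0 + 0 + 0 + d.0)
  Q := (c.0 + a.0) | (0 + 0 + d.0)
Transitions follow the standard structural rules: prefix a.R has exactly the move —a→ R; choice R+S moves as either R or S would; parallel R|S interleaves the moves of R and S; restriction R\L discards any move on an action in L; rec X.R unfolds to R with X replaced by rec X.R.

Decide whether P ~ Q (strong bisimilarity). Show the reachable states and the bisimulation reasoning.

YES

Reachable graph of P (4 states):
  m0 = (c.0 + a.0) | (0 + 0 + 0 + d.0) → -a-> m1, -c-> m1, -d-> m2
  m1 = 0 | (0 + 0 + 0 + d.0) → -d-> m3
  m2 = (c.0 + a.0) | 0 → -a-> m3, -c-> m3
  m3 = 0 | 0 → deadlocked
Reachable graph of Q (4 states):
  n0 = (c.0 + a.0) | (0 + 0 + d.0) → -a-> n1, -c-> n1, -d-> n2
  n1 = 0 | (0 + 0 + d.0) → -d-> n3
  n2 = (c.0 + a.0) | 0 → -a-> n3, -c-> n3
  n3 = 0 | 0 → deadlocked
Coarsest stable partition (strong bisimilarity classes):
  B0 = {m0, n0}
  B1 = {m1, n1}
  B2 = {m3, n3}
  B3 = {m2, n2}
m0 ∈ B0, n0 ∈ B0 → same block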